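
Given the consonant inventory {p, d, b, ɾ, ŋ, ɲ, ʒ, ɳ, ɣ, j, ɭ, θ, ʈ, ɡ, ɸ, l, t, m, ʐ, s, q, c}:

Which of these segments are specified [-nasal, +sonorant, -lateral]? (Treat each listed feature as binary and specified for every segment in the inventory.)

ɾ, j

Checking each segment against [-nasal], [+sonorant], [-lateral]: /ɾ/ (alveolar tap), /j/ (palatal glide) satisfy every feature; every other segment in the inventory fails at least one.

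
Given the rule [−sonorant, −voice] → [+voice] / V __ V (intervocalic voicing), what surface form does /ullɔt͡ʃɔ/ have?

[ullɔd͡ʒɔ]

Only /t͡ʃ/ occurs between two vowels (/ɔ/ __ /ɔ/) and matches the structural description. It is a voiceless postalveolar affricate, so [−sonorant, −voice] holds; changing it to [+voice] with all other features held fixed yields /d͡ʒ/ (voiced postalveolar affricate). No other segment meets both the structural description and the environment, so the output is [ullɔd͡ʒɔ].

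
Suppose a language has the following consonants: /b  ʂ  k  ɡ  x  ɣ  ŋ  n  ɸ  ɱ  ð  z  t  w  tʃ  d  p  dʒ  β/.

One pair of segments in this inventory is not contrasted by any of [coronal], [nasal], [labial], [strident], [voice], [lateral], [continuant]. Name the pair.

β, w

On the given features, /β/ and /w/ have an identical profile: [−coronal], [−nasal], [+labial], [−strident], [+voice], [−lateral], [+continuant]. No other two segments in the inventory coincide on all 7 features. (They do differ in [sonorant], [round] and [dorsal], which are not among the given features.)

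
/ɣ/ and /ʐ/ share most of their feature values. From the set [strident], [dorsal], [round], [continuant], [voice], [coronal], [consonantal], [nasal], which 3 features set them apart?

/ɣ/ is the voiced velar fricative and /ʐ/ is the voiced retroflex fricative. Both are [−round], [+continuant], [+voice], [+consonantal], [−nasal]. /ɣ/ is [−strident] while /ʐ/ is [+strident]; /ɣ/ is [−coronal] while /ʐ/ is [+coronal]; /ɣ/ is [+dorsal] while /ʐ/ is [−dorsal], so the distinguishing features are [strident], [coronal], [dorsal].

[strident], [coronal], [dorsal]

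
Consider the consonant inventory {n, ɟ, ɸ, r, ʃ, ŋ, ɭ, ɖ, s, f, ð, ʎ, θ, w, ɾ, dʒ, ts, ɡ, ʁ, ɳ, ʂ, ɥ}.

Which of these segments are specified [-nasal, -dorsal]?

Among the inventory, the [-nasal] segments are /ɟ, ɸ, r, ʃ, ɭ, ɖ, s, f, ð, ʎ, θ, w, ɾ, dʒ, ts, ɡ, ʁ, ʂ, ɥ/.
Intersecting with [-dorsal] leaves /ɸ, r, ʃ, ɭ, ɖ, s, f, ð, θ, ɾ, dʒ, ts, ʂ/.

ɸ, r, ʃ, ɭ, ɖ, s, f, ð, θ, ɾ, dʒ, ts, ʂ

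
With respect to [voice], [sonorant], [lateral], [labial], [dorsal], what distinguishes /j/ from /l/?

The two segments share [+voice], [+sonorant], [-labial]. The only features from the list on which they differ: /j/ is [-lateral] while /l/ is [+lateral]; /j/ is [+dorsal] while /l/ is [-dorsal].

[lateral], [dorsal]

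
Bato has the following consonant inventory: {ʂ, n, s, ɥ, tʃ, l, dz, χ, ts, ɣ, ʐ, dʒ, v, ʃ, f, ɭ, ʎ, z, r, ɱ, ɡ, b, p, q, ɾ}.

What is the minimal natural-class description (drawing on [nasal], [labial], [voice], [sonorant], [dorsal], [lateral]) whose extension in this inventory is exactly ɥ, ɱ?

[+sonorant, +labial]

Every target segment is [+sonorant], [+labial]; each remaining inventory member fails at least one of these. Each conjunct is needed — [+labial] alone would also admit /v, f, b, p/; [+sonorant] alone would also admit /n, l, ɭ, ʎ, …/ — and no other single listed feature has exactly this extension, so two is the minimum.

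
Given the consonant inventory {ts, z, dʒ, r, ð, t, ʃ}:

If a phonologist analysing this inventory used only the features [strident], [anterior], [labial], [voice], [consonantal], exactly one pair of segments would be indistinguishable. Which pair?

r, ð

/r/ (alveolar trill) and /ð/ (voiced dental fricative) are both [-strident], [+anterior], [-labial], [+voice], [+consonantal], so none of the listed features separates them. (They do differ in [sonorant], which is not among the given features.) Every other pair in the inventory differs on at least one listed feature.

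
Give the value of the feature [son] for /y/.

/y/ is the high front rounded tense vowel, hence [+sonorant].

[+sonorant]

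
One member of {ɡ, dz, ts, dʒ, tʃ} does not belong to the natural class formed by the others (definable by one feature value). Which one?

ɡ

[delayed release] (equivalently [strident], [coronal], [dorsal]) groups all but one: /dʒ, ts, tʃ, dz/ share [+delayed release] while /ɡ/ (voiced velar stop) alone is [−delayed release]. Removing any other segment would not leave a single-feature class that excludes it.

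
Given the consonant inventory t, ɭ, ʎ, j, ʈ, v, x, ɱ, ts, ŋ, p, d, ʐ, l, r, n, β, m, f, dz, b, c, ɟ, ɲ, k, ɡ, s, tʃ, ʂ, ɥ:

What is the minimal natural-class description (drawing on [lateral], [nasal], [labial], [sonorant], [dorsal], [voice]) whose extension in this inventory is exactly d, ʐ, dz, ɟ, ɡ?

[-sonorant, +voice, -labial]

Every target segment is [-sonorant], [+voice], [-labial]; each remaining inventory member fails at least one of these. Each conjunct is needed — [+voice, -labial] alone would also admit /ɭ, ʎ, j, ŋ, …/; [-sonorant, -labial] alone would also admit /t, ʈ, x, ts, …/; [-sonorant, +voice] alone would also admit /v, β, b/ — and no other combination of two listed features has exactly this extension, so three is the minimum.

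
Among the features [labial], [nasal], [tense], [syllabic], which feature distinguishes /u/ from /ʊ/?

[tense]

/u/ is the high back rounded tense vowel and /ʊ/ is the high back rounded lax vowel. Both are [+labial], [−nasal], [+syllabic]. /u/ is [+tense] while /ʊ/ is [−tense], so the distinguishing feature is [tense].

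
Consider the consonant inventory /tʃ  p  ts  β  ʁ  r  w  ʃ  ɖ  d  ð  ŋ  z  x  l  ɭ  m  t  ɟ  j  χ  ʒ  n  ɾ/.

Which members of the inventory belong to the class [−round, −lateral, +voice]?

The [−round] segments are /tʃ, p, ts, β, ʁ, r, ʃ, ɖ, d, ð, ŋ, z, x, l, ɭ, m, t, ɟ, j, χ, ʒ, n, ɾ/.
Within that set, [−lateral] gives /tʃ, p, ts, β, ʁ, r, ʃ, ɖ, d, ð, ŋ, z, x, m, t, ɟ, j, χ, ʒ, n, ɾ/.
Among these, [+voice] leaves /β, ʁ, r, ɖ, d, ð, ŋ, z, m, ɟ, j, ʒ, n, ɾ/.

β, ʁ, r, ɖ, d, ð, ŋ, z, m, ɟ, j, ʒ, n, ɾ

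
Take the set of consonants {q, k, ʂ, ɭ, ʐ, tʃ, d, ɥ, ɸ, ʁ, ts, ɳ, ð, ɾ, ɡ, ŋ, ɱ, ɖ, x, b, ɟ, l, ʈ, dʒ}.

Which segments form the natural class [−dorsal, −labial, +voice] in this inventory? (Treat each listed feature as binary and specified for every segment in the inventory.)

ɭ, ʐ, d, ɳ, ð, ɾ, ɖ, l, dʒ

The [−dorsal] segments are /ʂ, ɭ, ʐ, tʃ, d, ɸ, ts, ɳ, ð, ɾ, ɱ, ɖ, b, l, ʈ, dʒ/.
Then [−labial] gives /ʂ, ɭ, ʐ, tʃ, d, ts, ɳ, ð, ɾ, ɖ, l, ʈ, dʒ/.
Among these, [+voice] leaves /ɭ, ʐ, d, ɳ, ð, ɾ, ɖ, l, dʒ/.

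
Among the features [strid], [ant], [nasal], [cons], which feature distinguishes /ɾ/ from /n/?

[nasal]

/ɾ/ (alveolar tap) and /n/ (alveolar nasal) agree on [−strident], [+anterior], [+consonantal]. They differ on [nasal] (/ɾ/ [−], /n/ [+]).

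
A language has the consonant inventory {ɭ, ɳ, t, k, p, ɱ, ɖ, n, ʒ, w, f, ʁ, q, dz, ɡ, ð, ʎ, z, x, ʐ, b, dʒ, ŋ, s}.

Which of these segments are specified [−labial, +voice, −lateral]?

ɳ, ɖ, n, ʒ, ʁ, dz, ɡ, ð, z, ʐ, dʒ, ŋ

Checking each segment against [−labial], [+voice], [−lateral]: /ɳ/ (retroflex nasal), /ɖ/ (voiced retroflex stop), /n/ (alveolar nasal), /ʒ/ (voiced postalveolar fricative), /ʁ/ (voiced uvular fricative), /dz/ (voiced alveolar affricate), among others, satisfy every feature; every other segment in the inventory fails at least one.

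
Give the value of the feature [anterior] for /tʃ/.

[−anterior]

As the voiceless postalveolar affricate, /tʃ/ is [−anterior].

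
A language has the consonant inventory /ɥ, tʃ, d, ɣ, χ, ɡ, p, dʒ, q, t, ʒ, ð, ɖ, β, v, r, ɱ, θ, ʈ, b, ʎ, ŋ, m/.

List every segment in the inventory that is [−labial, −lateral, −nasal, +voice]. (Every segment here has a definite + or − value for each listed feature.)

Eliminate segments failing any feature: /ɥ, p, β, v, ɱ, b, m/ are [+labial]; /tʃ, χ, q, t, θ, ʈ/ are [−voice]; /ʎ/ is [+lateral]; /ŋ/ is [+nasal]. The remaining /d, ɣ, ɡ, dʒ, ʒ, ð, ɖ, r/ satisfy [−labial], [−lateral], [−nasal], [+voice].

d, ɣ, ɡ, dʒ, ʒ, ð, ɖ, r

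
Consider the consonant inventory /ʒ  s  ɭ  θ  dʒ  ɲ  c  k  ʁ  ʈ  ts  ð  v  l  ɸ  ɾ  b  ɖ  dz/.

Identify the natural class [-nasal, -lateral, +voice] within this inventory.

ʒ, dʒ, ʁ, ð, v, ɾ, b, ɖ, dz

First, the [-nasal] segments are /ʒ, s, ɭ, θ, dʒ, c, k, ʁ, ʈ, ts, ð, v, l, ɸ, ɾ, b, ɖ, dz/.
Within that set, [-lateral] gives /ʒ, s, θ, dʒ, c, k, ʁ, ʈ, ts, ð, v, ɸ, ɾ, b, ɖ, dz/.
Then [+voice] leaves /ʒ, dʒ, ʁ, ð, v, ɾ, b, ɖ, dz/.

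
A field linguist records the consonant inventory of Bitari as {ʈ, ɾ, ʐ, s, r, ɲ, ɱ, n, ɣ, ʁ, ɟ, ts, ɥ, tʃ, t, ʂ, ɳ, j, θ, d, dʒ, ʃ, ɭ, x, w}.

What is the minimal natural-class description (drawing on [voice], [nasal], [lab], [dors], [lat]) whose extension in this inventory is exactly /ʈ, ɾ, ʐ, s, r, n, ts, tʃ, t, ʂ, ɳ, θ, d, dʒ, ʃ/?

The class [−lateral], [−labial], [−dorsal] has exactly /ʈ, ɾ, ʐ, s, r, n, ts, tʃ, t, ʂ, ɳ, θ, d, dʒ, ʃ/ as its extension in this inventory. No smaller conjunction from the listed features achieves this: [−labial, −dorsal] alone would also admit /ɭ/; [−lateral, −dorsal] alone would also admit /ɱ/; [−lateral, −labial] alone would also admit /ɲ, ɣ, ʁ, ɟ, …/; and checking the remaining two-feature bundles turns up none with this extension.

[−lat, −lab, −dors]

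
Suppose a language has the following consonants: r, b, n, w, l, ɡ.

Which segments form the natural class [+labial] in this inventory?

The [+labial] segments here are /b, w/; the remaining /r, n, l, ɡ/ are [−labial].

b, w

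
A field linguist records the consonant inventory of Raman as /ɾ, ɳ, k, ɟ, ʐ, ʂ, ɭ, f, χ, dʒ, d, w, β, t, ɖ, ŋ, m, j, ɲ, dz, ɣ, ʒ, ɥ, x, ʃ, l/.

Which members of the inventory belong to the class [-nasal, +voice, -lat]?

First, the [-nasal] segments are /ɾ, k, ɟ, ʐ, ʂ, ɭ, f, χ, dʒ, d, w, β, t, ɖ, j, dz, ɣ, ʒ, ɥ, x, ʃ, l/.
Among these, [+voice] gives /ɾ, ɟ, ʐ, ɭ, dʒ, d, w, β, ɖ, j, dz, ɣ, ʒ, ɥ, l/.
Intersecting with [-lateral] leaves /ɾ, ɟ, ʐ, dʒ, d, w, β, ɖ, j, dz, ɣ, ʒ, ɥ/.

ɾ, ɟ, ʐ, dʒ, d, w, β, ɖ, j, dz, ɣ, ʒ, ɥ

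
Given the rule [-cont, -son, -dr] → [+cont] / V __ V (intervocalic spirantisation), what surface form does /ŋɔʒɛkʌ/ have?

[ŋɔʒɛxʌ]

The only segment in the rule's environment that also matches [-cont, -son, -dr] is /k/. Applying [+continuant] turns the voiceless velar stop into /x/ (voiceless velar fricative), giving [ŋɔʒɛxʌ].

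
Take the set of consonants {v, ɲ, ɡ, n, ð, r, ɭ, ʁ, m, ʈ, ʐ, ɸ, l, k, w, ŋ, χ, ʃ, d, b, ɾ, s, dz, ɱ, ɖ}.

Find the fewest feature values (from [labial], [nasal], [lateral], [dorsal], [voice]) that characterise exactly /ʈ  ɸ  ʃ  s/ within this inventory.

The class [−voice], [−dorsal] has exactly /ʈ, ɸ, ʃ, s/ as its extension in this inventory. No smaller conjunction from the listed features achieves this: [−dorsal] alone would also admit /v, n, ð, r, …/; [−voice] alone would also admit /k, χ/; and checking the remaining single features turns up none with this extension.

[−voice, −dorsal]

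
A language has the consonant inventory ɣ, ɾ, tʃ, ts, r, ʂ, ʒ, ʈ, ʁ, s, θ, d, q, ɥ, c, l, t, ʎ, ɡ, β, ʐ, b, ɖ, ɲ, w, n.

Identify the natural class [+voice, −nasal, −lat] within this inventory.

Eliminate segments failing any feature: /tʃ, ts, ʂ, ʈ, s, θ, q, c, t/ are [−voice]; /l, ʎ/ are [+lateral]; /ɲ, n/ are [+nasal]. The remaining /ɣ, ɾ, r, ʒ, ʁ, d, ɥ, ɡ, β, ʐ, b, ɖ, w/ satisfy [+voice], [−nasal], [−lateral].

ɣ, ɾ, r, ʒ, ʁ, d, ɥ, ɡ, β, ʐ, b, ɖ, w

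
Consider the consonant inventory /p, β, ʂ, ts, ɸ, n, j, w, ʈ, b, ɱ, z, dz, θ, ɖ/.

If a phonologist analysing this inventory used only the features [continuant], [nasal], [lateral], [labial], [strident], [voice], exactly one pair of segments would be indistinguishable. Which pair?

β, w

Both /β/ and /w/ are [+continuant], [-nasal], [-lateral], [+labial], [-strident], [+voice]. Since the list omits [sonorant], [round] and [dorsal] — which do distinguish the voiced bilabial fricative from the labial-velar glide — this pair collapses; all other pairs remain distinct.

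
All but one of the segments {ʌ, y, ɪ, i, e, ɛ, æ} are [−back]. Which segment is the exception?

ʌ

Every segment except /ʌ/ is [−back]. /ʌ/ (mid back unrounded lax vowel) is [+back], so it is the exception.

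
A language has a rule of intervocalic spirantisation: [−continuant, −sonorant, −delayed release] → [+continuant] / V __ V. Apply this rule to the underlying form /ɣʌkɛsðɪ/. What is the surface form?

/k/ satisfies [−continuant, −sonorant, −delayed release] and sits in V __ V. The [+continuant] counterpart of the voiceless velar stop is /x/. Other segments in /ɣʌkɛsðɪ/ either fail the structural description or are not in the environment, so the surface form is [ɣʌxɛsðɪ].

[ɣʌxɛsðɪ]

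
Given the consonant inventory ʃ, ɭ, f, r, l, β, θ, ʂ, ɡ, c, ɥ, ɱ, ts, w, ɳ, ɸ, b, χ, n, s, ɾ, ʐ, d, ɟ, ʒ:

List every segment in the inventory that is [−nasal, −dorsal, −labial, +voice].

ɭ, r, l, ɾ, ʐ, d, ʒ

Checking each segment against [−nasal], [−dorsal], [−labial], [+voice]: /ɭ/ (retroflex lateral approximant), /r/ (alveolar trill), /l/ (alveolar lateral approximant), /ɾ/ (alveolar tap), /ʐ/ (voiced retroflex fricative), /d/ (voiced alveolar stop), among others, satisfy every feature; every other segment in the inventory fails at least one.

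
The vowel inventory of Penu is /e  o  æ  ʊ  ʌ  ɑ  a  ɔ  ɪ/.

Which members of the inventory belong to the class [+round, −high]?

Among the inventory, the [+round] segments are /o, ʊ, ɔ/.
Then [−high] leaves /o, ɔ/.

o, ɔ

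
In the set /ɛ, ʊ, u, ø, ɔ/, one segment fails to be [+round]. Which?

Every segment except /ɛ/ is [+round]. /ɛ/ (mid front unrounded lax vowel) is [-round], so it is the exception.

ɛ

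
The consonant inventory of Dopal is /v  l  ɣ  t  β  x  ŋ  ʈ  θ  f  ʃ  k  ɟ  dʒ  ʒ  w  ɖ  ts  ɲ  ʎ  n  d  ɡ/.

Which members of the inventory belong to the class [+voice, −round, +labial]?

v, β

Checking each segment against [+voice], [−round], [+labial]: /v/ (voiced labiodental fricative), /β/ (voiced bilabial fricative) satisfy every feature; every other segment in the inventory fails at least one.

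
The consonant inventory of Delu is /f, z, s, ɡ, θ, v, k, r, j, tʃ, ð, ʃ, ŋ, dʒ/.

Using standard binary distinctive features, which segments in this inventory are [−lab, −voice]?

The [−labial] segments are /z, s, ɡ, θ, k, r, j, tʃ, ð, ʃ, ŋ, dʒ/.
Within that set, [−voice] leaves /s, θ, k, tʃ, ʃ/.

s, θ, k, tʃ, ʃ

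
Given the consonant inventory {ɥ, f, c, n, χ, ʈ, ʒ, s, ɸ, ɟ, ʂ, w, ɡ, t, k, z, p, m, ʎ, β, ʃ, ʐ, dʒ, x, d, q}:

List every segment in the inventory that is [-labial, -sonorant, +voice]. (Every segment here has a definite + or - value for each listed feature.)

ʒ, ɟ, ɡ, z, ʐ, dʒ, d

Checking each segment against [-labial], [-sonorant], [+voice]: /ʒ/ (voiced postalveolar fricative), /ɟ/ (voiced palatal stop), /ɡ/ (voiced velar stop), /z/ (voiced alveolar fricative), /ʐ/ (voiced retroflex fricative), /dʒ/ (voiced postalveolar affricate), among others, satisfy every feature; every other segment in the inventory fails at least one.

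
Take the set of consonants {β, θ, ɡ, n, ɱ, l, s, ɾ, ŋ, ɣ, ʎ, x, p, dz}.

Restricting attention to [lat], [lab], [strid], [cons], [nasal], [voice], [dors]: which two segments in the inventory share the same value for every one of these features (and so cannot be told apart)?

ɣ, ɡ

On the given features, /ɣ/ and /ɡ/ have an identical profile: [−lateral], [−labial], [−strident], [+consonantal], [−nasal], [+voice], [+dorsal]. No other two segments in the inventory coincide on all 7 features. (They do differ in [continuant], which is not among the given features.)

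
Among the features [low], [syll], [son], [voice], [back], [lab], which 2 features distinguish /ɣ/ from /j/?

/ɣ/ is the voiced velar fricative and /j/ is the palatal glide. Both are [−low], [−syllabic], [+voice], [−labial]. /ɣ/ is [−sonorant] while /j/ is [+sonorant]; /ɣ/ is [+back] while /j/ is [−back], so the distinguishing features are [sonorant], [back].

[sonorant], [back]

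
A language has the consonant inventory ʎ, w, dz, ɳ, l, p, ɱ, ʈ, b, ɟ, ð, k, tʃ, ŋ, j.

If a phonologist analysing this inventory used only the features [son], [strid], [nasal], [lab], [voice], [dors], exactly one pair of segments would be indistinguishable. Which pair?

/ʎ/ (palatal lateral approximant) and /j/ (palatal glide) are both [+sonorant], [-strident], [-nasal], [-labial], [+voice], [+dorsal], so none of the listed features separates them. (They do differ in [lateral], which is not among the given features.) Every other pair in the inventory differs on at least one listed feature.

ʎ, j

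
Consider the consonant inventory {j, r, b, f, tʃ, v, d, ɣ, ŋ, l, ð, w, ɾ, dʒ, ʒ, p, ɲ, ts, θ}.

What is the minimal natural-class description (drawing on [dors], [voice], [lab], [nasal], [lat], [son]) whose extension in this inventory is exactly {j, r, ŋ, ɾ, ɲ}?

[+son, −lat, −lab]

The class [+sonorant], [−lateral], [−labial] has exactly /j, r, ŋ, ɾ, ɲ/ as its extension in this inventory. No smaller conjunction from the listed features achieves this: [−lateral, −labial] alone would also admit /tʃ, d, ɣ, ð, …/; [+sonorant, −labial] alone would also admit /l/; [+sonorant, −lateral] alone would also admit /w/; and checking the remaining two-feature bundles turns up none with this extension.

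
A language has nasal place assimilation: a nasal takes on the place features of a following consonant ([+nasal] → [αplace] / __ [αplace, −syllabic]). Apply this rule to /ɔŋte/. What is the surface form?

In /ɔŋte/, the nasal /ŋ/ precedes /t/, which is [+coronal]. The nasal assimilates in place, becoming the [+coronal] nasal /n/. The surface form is [ɔnte].

[ɔnte]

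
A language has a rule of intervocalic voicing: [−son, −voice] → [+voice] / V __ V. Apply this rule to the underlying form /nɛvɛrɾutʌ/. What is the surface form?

[nɛvɛrɾudʌ]

The only segment in the rule's environment that also matches [−son, −voice] is /t/. Applying [+voice] turns the voiceless alveolar stop into /d/ (voiced alveolar stop), giving [nɛvɛrɾudʌ].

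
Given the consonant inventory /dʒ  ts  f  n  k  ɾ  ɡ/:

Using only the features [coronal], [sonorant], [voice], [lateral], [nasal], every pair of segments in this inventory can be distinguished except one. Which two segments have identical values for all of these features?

On the given features, /f/ and /k/ have an identical profile: [-coronal], [-sonorant], [-voice], [-lateral], [-nasal]. No other two segments in the inventory coincide on all 5 features. (They do differ in [continuant], [labial] and [dorsal], which are not among the given features.)

f, k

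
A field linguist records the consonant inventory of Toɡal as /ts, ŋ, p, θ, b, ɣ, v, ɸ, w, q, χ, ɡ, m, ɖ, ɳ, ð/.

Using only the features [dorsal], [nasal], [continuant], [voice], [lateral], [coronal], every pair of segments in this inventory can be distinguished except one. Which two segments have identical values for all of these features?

ɣ, w

On the given features, /ɣ/ and /w/ have an identical profile: [+dorsal], [−nasal], [+continuant], [+voice], [−lateral], [−coronal]. No other two segments in the inventory coincide on all 6 features. (They do differ in [sonorant], [labial] and [round], which are not among the given features.)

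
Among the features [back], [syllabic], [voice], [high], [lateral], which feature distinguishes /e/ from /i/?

/e/ is the mid front unrounded tense vowel and /i/ is the high front unrounded tense vowel. Both are [−back], [+syllabic], [+voice], [−lateral]. /e/ is [−high] while /i/ is [+high], so the distinguishing feature is [high].

[high]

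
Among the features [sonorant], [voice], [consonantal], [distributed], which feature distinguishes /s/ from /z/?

[voice]

/s/ (voiceless alveolar fricative) and /z/ (voiced alveolar fricative) agree on [-sonorant], [+consonantal], [-distributed]. They differ on [voice] (/s/ [-], /z/ [+]).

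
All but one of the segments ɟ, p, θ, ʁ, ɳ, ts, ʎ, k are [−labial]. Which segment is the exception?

/p/ is the voiceless bilabial stop, which is [+labial]; the rest — /ts, ʁ, ʎ, ɳ, k, ɟ, θ/ — are [−labial].

p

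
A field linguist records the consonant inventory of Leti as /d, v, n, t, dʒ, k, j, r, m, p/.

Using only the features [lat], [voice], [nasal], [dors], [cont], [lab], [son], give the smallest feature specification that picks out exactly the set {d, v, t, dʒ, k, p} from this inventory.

Every target segment is [−sonorant] and no other inventory member is, so one feature is enough.

[−son]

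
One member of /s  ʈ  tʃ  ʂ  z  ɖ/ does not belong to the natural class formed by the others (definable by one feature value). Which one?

[distributed] groups all but one: /ʈ, s, ʂ, z, ɖ/ share [-distributed] while /tʃ/ (voiceless postalveolar affricate) alone is [+distributed]. Removing any other segment would not leave a single-feature class that excludes it.

tʃ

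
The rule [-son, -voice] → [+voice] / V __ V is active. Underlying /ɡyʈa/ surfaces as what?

Only /ʈ/ occurs between two vowels (/y/ __ /a/) and matches the structural description. It is a voiceless retroflex stop, so [-son, -voice] holds; changing it to [+voice] with all other features held fixed yields /ɖ/ (voiced retroflex stop). No other segment meets both the structural description and the environment, so the output is [ɡyɖa].

[ɡyɖa]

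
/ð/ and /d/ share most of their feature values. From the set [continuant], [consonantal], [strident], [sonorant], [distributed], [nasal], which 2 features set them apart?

/ð/ (voiced dental fricative) and /d/ (voiced alveolar stop) agree on [+consonantal], [-strident], [-sonorant], [-nasal]. They differ on [continuant] (/ð/ [+], /d/ [-]), [distributed] (/ð/ [+], /d/ [-]).

[continuant], [distributed]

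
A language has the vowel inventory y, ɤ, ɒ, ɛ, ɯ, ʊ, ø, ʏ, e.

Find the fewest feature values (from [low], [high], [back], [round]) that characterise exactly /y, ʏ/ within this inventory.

[+high, -back]

Every target segment is [+high], [-back]; each remaining inventory member fails at least one of these. Each conjunct is needed — [-back] alone would also admit /ɛ, ø, e/; [+high] alone would also admit /ɯ, ʊ/ — and no other single listed feature has exactly this extension, so two is the minimum.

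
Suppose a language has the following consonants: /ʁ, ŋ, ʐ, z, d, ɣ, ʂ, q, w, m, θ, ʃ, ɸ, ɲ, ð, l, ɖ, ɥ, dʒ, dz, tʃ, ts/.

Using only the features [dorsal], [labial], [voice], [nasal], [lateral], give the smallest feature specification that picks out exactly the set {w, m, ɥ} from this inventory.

[+voice, +labial]

The class [+voice], [+labial] has exactly /w, m, ɥ/ as its extension in this inventory. No smaller conjunction from the listed features achieves this: [+labial] alone would also admit /ɸ/; [+voice] alone would also admit /ʁ, ŋ, ʐ, z, …/; and checking the remaining single features turns up none with this extension.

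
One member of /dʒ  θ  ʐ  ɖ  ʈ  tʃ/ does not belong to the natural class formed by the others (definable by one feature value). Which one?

The remaining segments after removing /θ/ share [-anterior]; /θ/ (voiceless dental fricative) is [+anterior]. For every other candidate removal, the leftover set fails to share any single feature value that the removed segment lacks.

θ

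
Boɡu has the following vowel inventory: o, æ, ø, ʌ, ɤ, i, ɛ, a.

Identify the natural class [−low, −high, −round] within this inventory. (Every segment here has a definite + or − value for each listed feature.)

ʌ, ɤ, ɛ

First, the [−low] segments are /o, ø, ʌ, ɤ, i, ɛ/.
Intersecting with [−high] gives /o, ø, ʌ, ɤ, ɛ/.
Among these, [−round] leaves /ʌ, ɤ, ɛ/.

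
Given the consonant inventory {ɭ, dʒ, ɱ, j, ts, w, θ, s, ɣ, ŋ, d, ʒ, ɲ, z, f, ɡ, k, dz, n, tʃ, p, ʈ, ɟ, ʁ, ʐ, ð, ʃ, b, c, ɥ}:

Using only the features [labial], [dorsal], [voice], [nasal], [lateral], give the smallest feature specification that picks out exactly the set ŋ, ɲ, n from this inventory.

The class [+nasal], [−labial] has exactly /ŋ, ɲ, n/ as its extension in this inventory. No smaller conjunction from the listed features achieves this: [−labial] alone would also admit /ɭ, dʒ, j, ts, …/; [+nasal] alone would also admit /ɱ/; and checking the remaining single features turns up none with this extension.

[+nasal, −labial]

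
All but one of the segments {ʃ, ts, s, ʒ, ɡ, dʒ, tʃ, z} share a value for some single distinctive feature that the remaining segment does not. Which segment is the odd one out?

ɡ

[strident] (equivalently [coronal], [dorsal]) groups all but one: /z, ts, s, tʃ, ʃ, ʒ, dʒ/ share [+strident] while /ɡ/ (voiced velar stop) alone is [−strident]. Removing any other segment would not leave a single-feature class that excludes it.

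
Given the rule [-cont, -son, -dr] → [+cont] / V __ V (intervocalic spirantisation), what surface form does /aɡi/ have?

/ɡ/ satisfies [-cont, -son, -dr] and sits in V __ V. The [+continuant] counterpart of the voiced velar stop is /ɣ/. Other segments in /aɡi/ either fail the structural description or are not in the environment, so the surface form is [aɣi].

[aɣi]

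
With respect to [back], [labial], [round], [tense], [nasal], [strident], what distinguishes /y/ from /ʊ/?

The two segments share [+labial], [+round], [-nasal], [-strident]. The only features from the list on which they differ: /y/ is [-back] while /ʊ/ is [+back]; /y/ is [+tense] while /ʊ/ is [-tense].

[back], [tense]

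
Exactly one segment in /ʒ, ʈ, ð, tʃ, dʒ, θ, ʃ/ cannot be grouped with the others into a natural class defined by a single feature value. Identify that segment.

ʈ

[distributed] groups all but one: /dʒ, θ, ð, ʃ, ʒ, tʃ/ share [+distributed] while /ʈ/ (voiceless retroflex stop) alone is [−distributed]. Removing any other segment would not leave a single-feature class that excludes it.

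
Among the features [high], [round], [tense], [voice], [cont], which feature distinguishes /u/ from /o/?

/u/ (high back rounded tense vowel) and /o/ (mid back rounded tense vowel) agree on [+round], [+tense], [+voice], [+continuant]. They differ on [high] (/u/ [+], /o/ [-]).

[high]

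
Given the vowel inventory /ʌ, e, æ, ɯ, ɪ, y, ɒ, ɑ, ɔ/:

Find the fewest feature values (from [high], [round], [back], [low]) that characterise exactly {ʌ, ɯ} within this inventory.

/ʌ, ɯ/ are all [−low], [+back], [−round], and no other segment in the inventory matches all three values. Dropping any one of them over-generates: [+back, −round] alone would also admit /ɑ/; [−low, −round] alone would also admit /e, ɪ/; [−low, +back] alone would also admit /ɔ/. No other combination of two listed features picks out exactly this set either, so fewer than three features will not do.

[−low, +back, −round]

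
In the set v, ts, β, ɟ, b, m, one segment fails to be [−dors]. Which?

/m, v, b, ts, β/ are all [−dorsal]; /ɟ/ (voiced palatal stop) is [+dorsal].

ɟ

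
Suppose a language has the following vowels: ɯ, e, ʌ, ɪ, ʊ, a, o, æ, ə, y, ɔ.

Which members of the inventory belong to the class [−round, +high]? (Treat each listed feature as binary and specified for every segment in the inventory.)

ɯ, ɪ

Checking each segment against [−round], [+high]: /ɯ/ (high back unrounded vowel), /ɪ/ (high front unrounded lax vowel) satisfy every feature; every other segment in the inventory fails at least one.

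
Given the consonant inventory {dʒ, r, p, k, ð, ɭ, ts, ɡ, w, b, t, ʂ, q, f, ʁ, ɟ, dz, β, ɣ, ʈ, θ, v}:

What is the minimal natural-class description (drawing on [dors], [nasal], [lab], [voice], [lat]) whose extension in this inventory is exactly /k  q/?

/k, q/ are all [-voice], [+dorsal], and no other segment in the inventory matches both values. Dropping any one of them over-generates: [+dorsal] alone would also admit /ɡ, w, ʁ, ɟ, …/; [-voice] alone would also admit /p, ts, t, ʂ, …/. No other single listed feature picks out exactly this set either, so fewer than two features will not do.

[-voice, +dors]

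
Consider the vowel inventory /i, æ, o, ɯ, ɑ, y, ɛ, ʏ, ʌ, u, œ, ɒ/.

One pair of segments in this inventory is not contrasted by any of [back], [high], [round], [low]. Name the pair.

ʏ, y

Both /ʏ/ and /y/ are [-back], [+high], [+round], [-low]. Since the list omits [tense] — which does distinguish the high front rounded lax vowel from the high front rounded tense vowel — this pair collapses; all other pairs remain distinct.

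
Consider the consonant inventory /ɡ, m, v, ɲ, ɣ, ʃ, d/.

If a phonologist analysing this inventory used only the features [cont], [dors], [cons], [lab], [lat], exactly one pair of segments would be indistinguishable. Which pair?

ɲ, ɡ

On the given features, /ɲ/ and /ɡ/ have an identical profile: [−continuant], [+dorsal], [+consonantal], [−labial], [−lateral]. No other two segments in the inventory coincide on all 5 features. (They do differ in [sonorant], [nasal] and [back], which are not among the given features.)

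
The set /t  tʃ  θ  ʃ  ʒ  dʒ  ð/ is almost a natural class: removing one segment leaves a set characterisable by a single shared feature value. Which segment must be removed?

t

[distributed] groups all but one: /ʒ, ʃ, ð, θ, dʒ, tʃ/ share [+distributed] while /t/ (voiceless alveolar stop) alone is [-distributed]. Removing any other segment would not leave a single-feature class that excludes it.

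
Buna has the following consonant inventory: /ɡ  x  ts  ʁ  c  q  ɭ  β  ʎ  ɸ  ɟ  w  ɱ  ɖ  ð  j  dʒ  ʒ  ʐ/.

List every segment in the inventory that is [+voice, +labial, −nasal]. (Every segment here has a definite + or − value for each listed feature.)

β, w

Checking each segment against [+voice], [+labial], [−nasal]: /β/ (voiced bilabial fricative), /w/ (labial-velar glide) satisfy every feature; every other segment in the inventory fails at least one.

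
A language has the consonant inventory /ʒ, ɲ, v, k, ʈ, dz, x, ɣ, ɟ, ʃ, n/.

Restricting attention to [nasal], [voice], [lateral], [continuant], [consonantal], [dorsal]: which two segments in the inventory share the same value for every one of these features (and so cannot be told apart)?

On the given features, /v/ and /ʒ/ have an identical profile: [-nasal], [+voice], [-lateral], [+continuant], [+consonantal], [-dorsal]. No other two segments in the inventory coincide on all 6 features. (They do differ in [labial] and [coronal], which are not among the given features.)

v, ʒ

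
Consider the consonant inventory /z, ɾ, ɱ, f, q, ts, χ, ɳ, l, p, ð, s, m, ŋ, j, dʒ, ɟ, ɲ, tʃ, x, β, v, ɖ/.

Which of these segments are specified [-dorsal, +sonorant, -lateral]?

ɾ, ɱ, ɳ, m

Checking each segment against [-dorsal], [+sonorant], [-lateral]: /ɾ/ (alveolar tap), /ɱ/ (labiodental nasal), /ɳ/ (retroflex nasal), /m/ (bilabial nasal) satisfy every feature; every other segment in the inventory fails at least one.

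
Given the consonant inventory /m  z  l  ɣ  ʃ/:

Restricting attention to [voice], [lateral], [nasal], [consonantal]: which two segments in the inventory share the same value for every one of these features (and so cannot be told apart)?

/ɣ/ (voiced velar fricative) and /z/ (voiced alveolar fricative) are both [+voice], [-lateral], [-nasal], [+consonantal], so none of the listed features separates them. (They do differ in [strident], [coronal] and [dorsal], which are not among the given features.) Every other pair in the inventory differs on at least one listed feature.

ɣ, z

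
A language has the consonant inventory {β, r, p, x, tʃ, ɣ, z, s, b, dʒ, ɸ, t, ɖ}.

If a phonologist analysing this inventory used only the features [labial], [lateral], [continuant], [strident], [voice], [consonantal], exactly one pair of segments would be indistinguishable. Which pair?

ɣ, r

/ɣ/ (voiced velar fricative) and /r/ (alveolar trill) are both [−labial], [−lateral], [+continuant], [−strident], [+voice], [+consonantal], so none of the listed features separates them. (They do differ in [sonorant], [coronal] and [dorsal], which are not among the given features.) Every other pair in the inventory differs on at least one listed feature.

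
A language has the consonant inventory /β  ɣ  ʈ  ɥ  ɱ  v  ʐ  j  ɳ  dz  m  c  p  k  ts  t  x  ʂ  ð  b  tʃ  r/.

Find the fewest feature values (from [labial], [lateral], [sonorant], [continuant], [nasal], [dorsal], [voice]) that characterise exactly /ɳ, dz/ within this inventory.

The class [+voice], [−continuant], [−labial] has exactly /ɳ, dz/ as its extension in this inventory. No smaller conjunction from the listed features achieves this: [−continuant, −labial] alone would also admit /ʈ, c, k, ts, …/; [+voice, −labial] alone would also admit /ɣ, ʐ, j, ð, …/; [+voice, −continuant] alone would also admit /ɱ, m, b/; and checking the remaining two-feature bundles turns up none with this extension.

[+voice, −continuant, −labial]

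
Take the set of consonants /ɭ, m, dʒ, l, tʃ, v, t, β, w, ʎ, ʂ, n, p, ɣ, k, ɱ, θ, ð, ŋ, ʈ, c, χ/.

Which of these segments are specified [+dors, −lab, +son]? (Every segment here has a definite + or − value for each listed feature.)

ʎ, ŋ

Checking each segment against [+dorsal], [−labial], [+sonorant]: /ʎ/ (palatal lateral approximant), /ŋ/ (velar nasal) satisfy every feature; every other segment in the inventory fails at least one.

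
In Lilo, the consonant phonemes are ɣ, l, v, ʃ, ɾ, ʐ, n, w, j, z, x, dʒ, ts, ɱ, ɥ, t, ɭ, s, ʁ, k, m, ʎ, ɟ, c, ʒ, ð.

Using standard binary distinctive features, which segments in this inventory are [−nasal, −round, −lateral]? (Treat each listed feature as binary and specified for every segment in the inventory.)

Checking each segment against [−nasal], [−round], [−lateral]: /ɣ/ (voiced velar fricative), /v/ (voiced labiodental fricative), /ʃ/ (voiceless postalveolar fricative), /ɾ/ (alveolar tap), /ʐ/ (voiced retroflex fricative), /j/ (palatal glide), among others, satisfy every feature; every other segment in the inventory fails at least one.

ɣ, v, ʃ, ɾ, ʐ, j, z, x, dʒ, ts, t, s, ʁ, k, ɟ, c, ʒ, ð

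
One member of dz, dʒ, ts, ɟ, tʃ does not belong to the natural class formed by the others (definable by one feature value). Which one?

The remaining segments after removing /ɟ/ share [+delayed release]; /ɟ/ (voiced palatal stop) is [−delayed release]. For every other candidate removal, the leftover set fails to share any single feature value that the removed segment lacks.

ɟ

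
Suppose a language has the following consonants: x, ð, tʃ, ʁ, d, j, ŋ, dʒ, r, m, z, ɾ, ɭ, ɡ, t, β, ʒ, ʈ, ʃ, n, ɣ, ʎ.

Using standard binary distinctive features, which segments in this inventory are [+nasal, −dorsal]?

m, n

Among the inventory, the [+nasal] segments are /ŋ, m, n/.
Intersecting with [−dorsal] leaves /m, n/.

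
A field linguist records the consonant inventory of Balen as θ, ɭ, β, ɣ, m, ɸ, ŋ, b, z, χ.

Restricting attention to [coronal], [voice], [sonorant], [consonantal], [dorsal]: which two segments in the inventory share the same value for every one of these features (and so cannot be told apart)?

Both /b/ and /β/ are [−coronal], [+voice], [−sonorant], [+consonantal], [−dorsal]. Since the list omits [continuant] — which does distinguish the voiced bilabial stop from the voiced bilabial fricative — this pair collapses; all other pairs remain distinct.

b, β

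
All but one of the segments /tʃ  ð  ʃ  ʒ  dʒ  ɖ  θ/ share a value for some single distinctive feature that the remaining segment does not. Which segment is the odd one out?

[distributed] groups all but one: /θ, ʃ, dʒ, tʃ, ð, ʒ/ share [+distributed] while /ɖ/ (voiced retroflex stop) alone is [-distributed]. Removing any other segment would not leave a single-feature class that excludes it.

ɖ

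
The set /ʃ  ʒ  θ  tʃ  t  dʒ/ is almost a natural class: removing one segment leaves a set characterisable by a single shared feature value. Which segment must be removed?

t

/ʃ, dʒ, θ, tʃ, ʒ/ are all [+distributed], but /t/ (voiceless alveolar stop) is [−distributed]. No other single segment can be removed to leave a set sharing one feature value that the removed segment lacks, so /t/ is the odd one out.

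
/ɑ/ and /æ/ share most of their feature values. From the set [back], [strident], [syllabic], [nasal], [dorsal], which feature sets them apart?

The two segments share [−strident], [+syllabic], [−nasal], [+dorsal]. The only feature from the list on which they differ: /ɑ/ is [+back] while /æ/ is [−back].

[back]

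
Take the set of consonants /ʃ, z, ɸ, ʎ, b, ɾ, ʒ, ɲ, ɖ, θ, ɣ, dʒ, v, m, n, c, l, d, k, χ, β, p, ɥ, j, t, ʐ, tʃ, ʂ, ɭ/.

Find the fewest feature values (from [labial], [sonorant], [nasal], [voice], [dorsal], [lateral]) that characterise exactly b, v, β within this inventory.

The class [−sonorant], [+voice], [+labial] has exactly /b, v, β/ as its extension in this inventory. No smaller conjunction from the listed features achieves this: [+voice, +labial] alone would also admit /m, ɥ/; [−sonorant, +labial] alone would also admit /ɸ, p/; [−sonorant, +voice] alone would also admit /z, ʒ, ɖ, ɣ, …/; and checking the remaining two-feature bundles turns up none with this extension.

[−sonorant, +voice, +labial]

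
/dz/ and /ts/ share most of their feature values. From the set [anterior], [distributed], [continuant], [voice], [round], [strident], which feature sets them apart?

[voice]

/dz/ (voiced alveolar affricate) and /ts/ (voiceless alveolar affricate) agree on [+anterior], [−distributed], [−continuant], [−round], [+strident]. They differ on [voice] (/dz/ [+], /ts/ [−]).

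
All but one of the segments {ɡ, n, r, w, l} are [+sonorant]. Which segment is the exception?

ɡ

/n, r, l, w/ are all [+sonorant]; /ɡ/ (voiced velar stop) is [-sonorant].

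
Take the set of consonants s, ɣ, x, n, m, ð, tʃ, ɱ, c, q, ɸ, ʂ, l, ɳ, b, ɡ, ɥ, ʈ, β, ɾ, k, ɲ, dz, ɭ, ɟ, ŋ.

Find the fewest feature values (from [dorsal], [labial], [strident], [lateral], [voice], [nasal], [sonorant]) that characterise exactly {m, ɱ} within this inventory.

[+nasal, +labial]

The class [+nasal], [+labial] has exactly /m, ɱ/ as its extension in this inventory. No smaller conjunction from the listed features achieves this: [+labial] alone would also admit /ɸ, b, ɥ, β/; [+nasal] alone would also admit /n, ɳ, ɲ, ŋ/; and checking the remaining single features turns up none with this extension.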